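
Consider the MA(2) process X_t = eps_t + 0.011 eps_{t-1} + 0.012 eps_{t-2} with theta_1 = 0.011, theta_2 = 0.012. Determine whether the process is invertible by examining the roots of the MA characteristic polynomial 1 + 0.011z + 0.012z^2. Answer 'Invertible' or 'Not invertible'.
\text{Invertible}

The MA(q) characteristic polynomial is P(z) = 1 + 0.011z + 0.012z^2.
Invertibility requires all roots to lie outside the unit circle, i.e. |z| > 1 for every root.
Set 1 + (0.011) z + (0.012) z^2 = 0, i.e. a z^2 + b z + c = 0 with a = 0.012, b = 0.011, c = 1.
Discriminant D = b^2 - 4ac = (0.011)^2 - 4*(0.012)*1 = 0.000121 - (0.048) = -0.047879.
D < 0, so the roots are the complex-conjugate pair z = (-b +/- i sqrt(-D)) / (2a) = -0.4583 +/- 9.1172i.
For a conjugate pair |z|^2 = z * conj(z) = (product of roots) = c/a = 1/(0.012) = 83.333333, so |z| = sqrt(83.333333) = 9.1287 for both roots.
Moduli of all roots: 9.1287, 9.1287.
All moduli strictly greater than 1? Yes.
Verdict: Invertible.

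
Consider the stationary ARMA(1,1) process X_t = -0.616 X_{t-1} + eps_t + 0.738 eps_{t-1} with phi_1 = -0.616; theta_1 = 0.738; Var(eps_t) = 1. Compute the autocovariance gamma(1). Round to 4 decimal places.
\gamma(1) = 0.1072

Multiply the model equation by X_{t-k} and take expectations. With theta_0 = psi_0 = 1 and psi_j the MA(infinity) weights, this gives
  gamma(k) - sum_i phi_i gamma(k-i) = c_k,
  c_k = sigma^2 * sum_{j=k..q} theta_j psi_{j-k}   (c_k = 0 for k > q),
using gamma(-m) = gamma(m).
psi-weights needed (psi_j = theta_j + sum_i phi_i psi_{j-i}):
  psi_1 = theta_1 + phi_1 = 0.738 + (-0.616) = 0.122
Right-hand sides:
  c_0 = sigma^2 (1 + theta_1 psi_1) = 1 * (1 + (0.738)(0.122)) = 1 * 1.090036 = 1.090036
  c_1 = sigma^2 theta_1 = 1 * (0.738) = 0.738
  c_2 = 0
Equations for k = 0 and k = 1 (AR order 1):
  gamma(0) = phi_1 gamma(1) + c_0
  gamma(1) = phi_1 gamma(0) + c_1
Substituting the second into the first: gamma(0) (1 - phi_1^2) = c_0 + phi_1 c_1, so
  gamma(0) = (c_0 + phi_1 c_1) / (1 - phi_1^2) = (1.090036 + (-0.616)(0.738)) / (1 - (-0.616)^2) = 0.635428 / 0.620544 = 1.023985.
  gamma(1) = phi_1 gamma(0) + c_1 = (-0.616)(1.023985) + (0.738) = 0.107225.
Therefore gamma(1) = 0.1072 (to 4 decimal places).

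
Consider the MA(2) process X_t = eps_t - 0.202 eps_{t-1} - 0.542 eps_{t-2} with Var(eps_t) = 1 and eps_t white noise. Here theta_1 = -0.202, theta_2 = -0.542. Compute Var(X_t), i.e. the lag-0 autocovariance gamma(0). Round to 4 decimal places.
\gamma(0) = 1.3346

For an MA(q) process X_t = eps_t + sum_i theta_i eps_{t-i} with
Var(eps_t) = sigma^2, the variance is
  gamma(0) = sigma^2 * (1 + sum_i theta_i^2).
  sum_i theta_i^2 = (-0.202)^2 + (-0.542)^2 = 0.040804 + 0.293764 = 0.334568.
  gamma(0) = 1 * (1 + 0.334568) = 1 * 1.334568 = 1.334568, which rounds to 1.3346.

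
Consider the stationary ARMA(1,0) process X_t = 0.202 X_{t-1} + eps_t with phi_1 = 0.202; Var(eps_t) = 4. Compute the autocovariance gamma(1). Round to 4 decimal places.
\gamma(1) = 0.8424

Multiply the model equation by X_{t-k} and take expectations. With theta_0 = psi_0 = 1 and psi_j the MA(infinity) weights, this gives
  gamma(k) - sum_i phi_i gamma(k-i) = c_k,
  c_k = sigma^2 * sum_{j=k..q} theta_j psi_{j-k}   (c_k = 0 for k > q),
using gamma(-m) = gamma(m).
Pure AR (q = 0): c_0 = sigma^2 = 4, c_k = 0 for k >= 1.
Equations for k = 0 and k = 1 (AR order 1):
  gamma(0) = phi_1 gamma(1) + c_0
  gamma(1) = phi_1 gamma(0) + c_1
Substituting the second into the first: gamma(0) (1 - phi_1^2) = c_0 + phi_1 c_1, so
  gamma(0) = c_0 / (1 - phi_1^2) = 4 / (1 - (0.202)^2) = 4 / 0.959196 = 4.170159.
  gamma(1) = phi_1 gamma(0) = (0.202)(4.170159) = 0.842372.
Therefore gamma(1) = 0.8424 (to 4 decimal places).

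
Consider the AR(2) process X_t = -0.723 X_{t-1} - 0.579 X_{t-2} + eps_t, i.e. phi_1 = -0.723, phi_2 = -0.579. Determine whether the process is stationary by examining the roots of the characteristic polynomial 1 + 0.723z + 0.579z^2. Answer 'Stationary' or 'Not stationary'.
\text{Stationary}

The AR(p) characteristic polynomial is P(z) = 1 + 0.723z + 0.579z^2.
Stationarity requires all roots to lie outside the unit circle, i.e. |z| > 1 for every root.
Set 1 + (0.723) z + (0.579) z^2 = 0, i.e. a z^2 + b z + c = 0 with a = 0.579, b = 0.723, c = 1.
Discriminant D = b^2 - 4ac = (0.723)^2 - 4*(0.579)*1 = 0.522729 - (2.316) = -1.793271.
D < 0, so the roots are the complex-conjugate pair z = (-b +/- i sqrt(-D)) / (2a) = -0.6244 +/- 1.1564i.
For a conjugate pair |z|^2 = z * conj(z) = (product of roots) = c/a = 1/(0.579) = 1.727116, so |z| = sqrt(1.727116) = 1.3142 for both roots.
Moduli of all roots: 1.3142, 1.3142.
All moduli strictly greater than 1? Yes.
Verdict: Stationary.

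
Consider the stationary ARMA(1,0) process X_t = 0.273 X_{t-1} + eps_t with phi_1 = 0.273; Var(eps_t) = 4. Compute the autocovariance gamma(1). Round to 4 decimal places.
\gamma(1) = 1.1799

Multiply the model equation by X_{t-k} and take expectations. With theta_0 = psi_0 = 1 and psi_j the MA(infinity) weights, this gives
  gamma(k) - sum_i phi_i gamma(k-i) = c_k,
  c_k = sigma^2 * sum_{j=k..q} theta_j psi_{j-k}   (c_k = 0 for k > q),
using gamma(-m) = gamma(m).
Pure AR (q = 0): c_0 = sigma^2 = 4, c_k = 0 for k >= 1.
Equations for k = 0 and k = 1 (AR order 1):
  gamma(0) = phi_1 gamma(1) + c_0
  gamma(1) = phi_1 gamma(0) + c_1
Substituting the second into the first: gamma(0) (1 - phi_1^2) = c_0 + phi_1 c_1, so
  gamma(0) = c_0 / (1 - phi_1^2) = 4 / (1 - (0.273)^2) = 4 / 0.925471 = 4.322124.
  gamma(1) = phi_1 gamma(0) = (0.273)(4.322124) = 1.17994.
Therefore gamma(1) = 1.1799 (to 4 decimal places).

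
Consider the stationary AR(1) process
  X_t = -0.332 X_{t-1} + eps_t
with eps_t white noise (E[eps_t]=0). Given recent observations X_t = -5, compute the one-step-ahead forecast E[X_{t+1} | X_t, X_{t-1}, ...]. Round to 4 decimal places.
E[X_{t+1} \mid \mathcal F_t] = 1.6600

For an AR(p) model X_t = c + sum_i phi_i X_{t-i} + eps_t, the
one-step-ahead conditional mean is
  E[X_{t+1} | X_t, ...] = c + sum_i phi_i X_{t+1-i}.
Substitute known values:
  E[X_{t+1} | ...] = (-0.332) * (-5)
                   = 1.6600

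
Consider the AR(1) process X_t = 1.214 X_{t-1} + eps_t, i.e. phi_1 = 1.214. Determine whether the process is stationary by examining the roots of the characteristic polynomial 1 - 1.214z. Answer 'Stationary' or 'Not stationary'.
\text{Not stationary}

The AR(p) characteristic polynomial is P(z) = 1 - 1.214z.
Stationarity requires all roots to lie outside the unit circle, i.e. |z| > 1 for every root.
This is linear in z: 1 + (-1.214) z = 0  =>  z = -1/(-1.214) = 0.823723,  |z| = 0.823723.
Moduli of all roots: 0.8237.
All moduli strictly greater than 1? No.
Verdict: Not stationary.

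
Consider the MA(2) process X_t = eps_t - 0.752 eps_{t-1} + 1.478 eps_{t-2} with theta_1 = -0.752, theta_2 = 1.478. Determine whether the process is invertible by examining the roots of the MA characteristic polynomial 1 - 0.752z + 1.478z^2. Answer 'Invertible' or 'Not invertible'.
\text{Not invertible}

The MA(q) characteristic polynomial is P(z) = 1 - 0.752z + 1.478z^2.
Invertibility requires all roots to lie outside the unit circle, i.e. |z| > 1 for every root.
Set 1 + (-0.752) z + (1.478) z^2 = 0, i.e. a z^2 + b z + c = 0 with a = 1.478, b = -0.752, c = 1.
Discriminant D = b^2 - 4ac = (-0.752)^2 - 4*(1.478)*1 = 0.565504 - (5.912) = -5.346496.
D < 0, so the roots are the complex-conjugate pair z = (-b +/- i sqrt(-D)) / (2a) = 0.2544 +/- 0.7822i.
For a conjugate pair |z|^2 = z * conj(z) = (product of roots) = c/a = 1/(1.478) = 0.67659, so |z| = sqrt(0.67659) = 0.8226 for both roots.
Moduli of all roots: 0.8226, 0.8226.
All moduli strictly greater than 1? No.
Verdict: Not invertible.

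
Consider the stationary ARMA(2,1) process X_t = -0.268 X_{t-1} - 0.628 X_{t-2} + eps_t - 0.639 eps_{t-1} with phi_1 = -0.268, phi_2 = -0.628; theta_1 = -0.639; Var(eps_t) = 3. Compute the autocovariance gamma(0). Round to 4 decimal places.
\gamma(0) = 8.2418

Multiply the model equation by X_{t-k} and take expectations. With theta_0 = psi_0 = 1 and psi_j the MA(infinity) weights, this gives
  gamma(k) - sum_i phi_i gamma(k-i) = c_k,
  c_k = sigma^2 * sum_{j=k..q} theta_j psi_{j-k}   (c_k = 0 for k > q),
using gamma(-m) = gamma(m).
psi-weights needed (psi_j = theta_j + sum_i phi_i psi_{j-i}):
  psi_1 = theta_1 + phi_1 = -0.639 + (-0.268) = -0.907
Right-hand sides:
  c_0 = sigma^2 (1 + theta_1 psi_1) = 3 * (1 + (-0.639)(-0.907)) = 3 * 1.579573 = 4.738719
  c_1 = sigma^2 theta_1 = 3 * (-0.639) = -1.917
  c_2 = 0
Equations for k = 0, 1, 2 (AR order 2, c_2 = 0):
  (E0) gamma(0) = phi_1 gamma(1) + phi_2 gamma(2) + c_0
  (E1) gamma(1) = phi_1 gamma(0) + phi_2 gamma(1) + c_1
  (E2) gamma(2) = phi_1 gamma(1) + phi_2 gamma(0)
From (E1): gamma(1) = A gamma(0) + B with
  A = phi_1 / (1 - phi_2) = -0.268 / 1.628 = -0.164619,   B = c_1 / (1 - phi_2) = -1.917 / 1.628 = -1.177518.
Insert (E2) into (E0): gamma(0) (1 - phi_2^2) = phi_1 (1 + phi_2) gamma(1) + c_0.
  phi_1 (1 + phi_2) = (-0.268)(0.372) = -0.099696,   1 - phi_2^2 = 0.605616.
Replace gamma(1) by A gamma(0) + B and collect gamma(0):
  gamma(0) [0.605616 - (-0.099696)(-0.164619)] = (-0.099696)(-1.177518) + 4.738719
  gamma(0) * 0.589204 = 4.856113
  gamma(0) = 4.856113 / 0.589204 = 8.241817.
Therefore gamma(0) = 8.2418 (to 4 decimal places).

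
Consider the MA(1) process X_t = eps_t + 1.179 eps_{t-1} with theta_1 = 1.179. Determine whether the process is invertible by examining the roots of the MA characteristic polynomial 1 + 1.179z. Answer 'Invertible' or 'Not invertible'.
\text{Not invertible}

The MA(q) characteristic polynomial is P(z) = 1 + 1.179z.
Invertibility requires all roots to lie outside the unit circle, i.e. |z| > 1 for every root.
This is linear in z: 1 + (1.179) z = 0  =>  z = -1/(1.179) = -0.848176,  |z| = 0.848176.
Moduli of all roots: 0.8482.
All moduli strictly greater than 1? No.
Verdict: Not invertible.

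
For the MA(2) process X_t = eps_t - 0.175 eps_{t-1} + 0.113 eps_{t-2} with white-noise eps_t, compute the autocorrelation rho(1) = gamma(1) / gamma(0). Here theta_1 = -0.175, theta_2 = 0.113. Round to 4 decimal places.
\rho(1) = -0.1867

For an MA(q) process with theta_0 = 1, the autocovariance is
  gamma(k) = sigma^2 * sum_{i=0..q-k} theta_i * theta_{i+k},
and rho(k) = gamma(k) / gamma(0). Sigma^2 cancels.
  numerator   = (1)*(-0.175) + (-0.175)*(0.113) = -0.194775.
  denominator = (1)^2 + (-0.175)^2 + (0.113)^2 = 1.043394.
  rho(1) = -0.194775 / 1.043394 = -0.1867.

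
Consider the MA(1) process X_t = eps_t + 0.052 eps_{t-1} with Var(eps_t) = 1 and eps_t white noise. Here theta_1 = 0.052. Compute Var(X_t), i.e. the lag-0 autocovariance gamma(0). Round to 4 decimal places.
\gamma(0) = 1.0027

For an MA(q) process X_t = eps_t + sum_i theta_i eps_{t-i} with
Var(eps_t) = sigma^2, the variance is
  gamma(0) = sigma^2 * (1 + sum_i theta_i^2).
  sum_i theta_i^2 = (0.052)^2 = 0.002704.
  gamma(0) = 1 * (1 + 0.002704) = 1 * 1.002704 = 1.002704, which rounds to 1.0027.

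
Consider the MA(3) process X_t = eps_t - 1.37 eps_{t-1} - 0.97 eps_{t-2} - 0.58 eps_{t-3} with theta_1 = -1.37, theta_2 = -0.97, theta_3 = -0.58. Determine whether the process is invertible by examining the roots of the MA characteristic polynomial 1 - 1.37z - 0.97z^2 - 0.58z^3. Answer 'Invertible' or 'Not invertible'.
\text{Not invertible}

The MA(q) characteristic polynomial is P(z) = 1 - 1.37z - 0.97z^2 - 0.58z^3.
Invertibility requires all roots to lie outside the unit circle, i.e. |z| > 1 for every root.
Degree 3: look for a simple real root z0 first, then factor out (1 - z/z0) and solve the remaining quadratic.
Testing z0 = 0.5: P(0.5) = 1 + (-1.37)(0.5) + (-0.97)(0.5)^2 + (-0.58)(0.5)^3
  = 1 + (-0.685) + (-0.2425) + (-0.0725) = 0.  So z_0 = 0.5 is a root, |z_0| = 0.5.
Divide out the factor (1 - 2 z) = (1 - z/z0) (since 1/z0 = 2):
  P(z) = (1 - 2 z)(1 + (0.63) z + (0.29) z^2)
  [check: z-coef 0.63 - (2) = -1.37; z^2-coef 0.29 - (2)(0.63) = -0.97; z^3-coef -(2)(0.29) = -0.58.]
Remaining roots from the quadratic factor 1 + (0.63) z + (0.29) z^2:
  Set 1 + (0.63) z + (0.29) z^2 = 0, i.e. a z^2 + b z + c = 0 with a = 0.29, b = 0.63, c = 1.
  Discriminant D = b^2 - 4ac = (0.63)^2 - 4*(0.29)*1 = 0.3969 - (1.16) = -0.7631.
  D < 0, so the roots are the complex-conjugate pair z = (-b +/- i sqrt(-D)) / (2a) = -1.0862 +/- 1.5061i.
  For a conjugate pair |z|^2 = z * conj(z) = (product of roots) = c/a = 1/(0.29) = 3.448276, so |z| = sqrt(3.448276) = 1.857 for both roots.
Moduli of all roots: 0.5000, 1.8570, 1.8570.
All moduli strictly greater than 1? No.
Verdict: Not invertible.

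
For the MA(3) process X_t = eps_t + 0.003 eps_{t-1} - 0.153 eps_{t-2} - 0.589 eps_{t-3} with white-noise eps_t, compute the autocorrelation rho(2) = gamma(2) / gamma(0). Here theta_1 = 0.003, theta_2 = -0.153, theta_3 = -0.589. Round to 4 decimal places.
\rho(2) = -0.1129

For an MA(q) process with theta_0 = 1, the autocovariance is
  gamma(k) = sigma^2 * sum_{i=0..q-k} theta_i * theta_{i+k},
and rho(k) = gamma(k) / gamma(0). Sigma^2 cancels.
  numerator   = (1)*(-0.153) + (0.003)*(-0.589) = -0.154767.
  denominator = (1)^2 + (0.003)^2 + (-0.153)^2 + (-0.589)^2 = 1.370339.
  rho(2) = -0.154767 / 1.370339 = -0.1129.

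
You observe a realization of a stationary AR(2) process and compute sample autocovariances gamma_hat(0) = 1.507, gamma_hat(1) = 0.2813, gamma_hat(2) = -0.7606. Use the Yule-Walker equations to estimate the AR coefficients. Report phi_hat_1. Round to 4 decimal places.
\hat\phi_{1} = 0.2910

The Yule-Walker equations for an AR(p) process read, in matrix form,
  Gamma_p phi = r_p,   with   (Gamma_p)_{ij} = gamma(|i - j|),
                       (r_p)_i = gamma(i),   i,j = 1..p.
Substitute the sample gammas (Toeplitz matrix and right-hand side of size 2):
  Gamma_p = [[1.507, 0.2813], [0.2813, 1.507]]
  r_p     = [0.2813, -0.7606]
Written out:
  1.507 phi_1 + 0.2813 phi_2 = 0.2813
  0.2813 phi_1 + 1.507 phi_2 = -0.7606
Solve by Cramer's rule:
  det = gamma(0)^2 - gamma(1)^2 = (1.507)^2 - (0.2813)^2 = 2.271049 - 0.07912969 = 2.19191931
  phi_hat_1 = [gamma(1) gamma(0) - gamma(1) gamma(2)] / det = [(0.2813)(1.507) - (0.2813)(-0.7606)] / 2.19191931 = 0.63787588 / 2.19191931 = 0.291
  phi_hat_2 = [gamma(0) gamma(2) - gamma(1)^2] / det = [(1.507)(-0.7606) - (0.2813)^2] / 2.19191931 = -1.22535389 / 2.19191931 = -0.559
So phi_hat = [0.2910, -0.5590].
Therefore phi_hat_1 = 0.2910.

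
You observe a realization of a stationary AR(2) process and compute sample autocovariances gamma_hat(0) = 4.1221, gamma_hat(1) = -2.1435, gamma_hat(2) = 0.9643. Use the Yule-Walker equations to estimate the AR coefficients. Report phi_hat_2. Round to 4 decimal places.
\hat\phi_{2} = -0.0500

The Yule-Walker equations for an AR(p) process read, in matrix form,
  Gamma_p phi = r_p,   with   (Gamma_p)_{ij} = gamma(|i - j|),
                       (r_p)_i = gamma(i),   i,j = 1..p.
Substitute the sample gammas (Toeplitz matrix and right-hand side of size 2):
  Gamma_p = [[4.1221, -2.1435], [-2.1435, 4.1221]]
  r_p     = [-2.1435, 0.9643]
Written out:
  4.1221 phi_1 - 2.1435 phi_2 = -2.1435
  -2.1435 phi_1 + 4.1221 phi_2 = 0.9643
Solve by Cramer's rule:
  det = gamma(0)^2 - gamma(1)^2 = (4.1221)^2 - (-2.1435)^2 = 16.99170841 - 4.59459225 = 12.39711616
  phi_hat_1 = [gamma(1) gamma(0) - gamma(1) gamma(2)] / det = [(-2.1435)(4.1221) - (-2.1435)(0.9643)] / 12.39711616 = -6.7687443 / 12.39711616 = -0.546
  phi_hat_2 = [gamma(0) gamma(2) - gamma(1)^2] / det = [(4.1221)(0.9643) - (-2.1435)^2] / 12.39711616 = -0.61965122 / 12.39711616 = -0.05
So phi_hat = [-0.5460, -0.0500].
Therefore phi_hat_2 = -0.0500.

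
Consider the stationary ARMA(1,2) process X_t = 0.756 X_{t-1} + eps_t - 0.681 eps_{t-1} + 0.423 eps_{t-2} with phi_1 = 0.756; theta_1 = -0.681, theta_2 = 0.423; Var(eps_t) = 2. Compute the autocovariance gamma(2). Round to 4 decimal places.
\gamma(2) = 1.6277

Multiply the model equation by X_{t-k} and take expectations. With theta_0 = psi_0 = 1 and psi_j the MA(infinity) weights, this gives
  gamma(k) - sum_i phi_i gamma(k-i) = c_k,
  c_k = sigma^2 * sum_{j=k..q} theta_j psi_{j-k}   (c_k = 0 for k > q),
using gamma(-m) = gamma(m).
psi-weights needed (psi_j = theta_j + sum_i phi_i psi_{j-i}):
  psi_1 = theta_1 + phi_1 = -0.681 + (0.756) = 0.075
  psi_2 = theta_2 + phi_1 psi_1 = 0.423 + (0.756)(0.075) = 0.4797
Right-hand sides:
  c_0 = sigma^2 (1 + theta_1 psi_1 + theta_2 psi_2) = 2 * (1 + (-0.681)(0.075) + (0.423)(0.4797)) = 2 * 1.151838 = 2.303676
  c_1 = sigma^2 (theta_1 + theta_2 psi_1) = 2 * (-0.681 + (0.423)(0.075)) = -1.29855
  c_2 = sigma^2 theta_2 = 2 * (0.423) = 0.846
Equations for k = 0 and k = 1 (AR order 1):
  gamma(0) = phi_1 gamma(1) + c_0
  gamma(1) = phi_1 gamma(0) + c_1
Substituting the second into the first: gamma(0) (1 - phi_1^2) = c_0 + phi_1 c_1, so
  gamma(0) = (c_0 + phi_1 c_1) / (1 - phi_1^2) = (2.303676 + (0.756)(-1.29855)) / (1 - (0.756)^2) = 1.321972 / 0.428464 = 3.085376.
  gamma(1) = phi_1 gamma(0) + c_1 = (0.756)(3.085376) + (-1.29855) = 1.033994.
For k = 2: gamma(2) = phi_1 gamma(1) + c_2
  = (0.756)(1.033994) + (0.846) = 1.627699.
Therefore gamma(2) = 1.6277 (to 4 decimal places).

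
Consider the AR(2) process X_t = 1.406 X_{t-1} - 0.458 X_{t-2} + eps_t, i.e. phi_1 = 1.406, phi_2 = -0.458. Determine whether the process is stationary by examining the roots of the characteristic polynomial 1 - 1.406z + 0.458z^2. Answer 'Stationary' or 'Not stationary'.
\text{Stationary}

The AR(p) characteristic polynomial is P(z) = 1 - 1.406z + 0.458z^2.
Stationarity requires all roots to lie outside the unit circle, i.e. |z| > 1 for every root.
Set 1 + (-1.406) z + (0.458) z^2 = 0, i.e. a z^2 + b z + c = 0 with a = 0.458, b = -1.406, c = 1.
Discriminant D = b^2 - 4ac = (-1.406)^2 - 4*(0.458)*1 = 1.976836 - (1.832) = 0.144836.
D >= 0, so the roots are real: z = (-b +/- sqrt(D)) / (2a) = (1.406 +/- 0.380573) / (0.916).
  z_1 = (1.406 + 0.380573) / (0.916) = 1.9504,   |z_1| = 1.9504.
  z_2 = (1.406 - 0.380573) / (0.916) = 1.1195,   |z_2| = 1.1195.
Moduli of all roots: 1.9504, 1.1195.
All moduli strictly greater than 1? Yes.
Verdict: Stationary.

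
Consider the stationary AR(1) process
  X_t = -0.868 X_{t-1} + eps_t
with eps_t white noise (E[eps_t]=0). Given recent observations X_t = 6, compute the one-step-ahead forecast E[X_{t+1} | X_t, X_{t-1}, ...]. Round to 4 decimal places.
E[X_{t+1} \mid \mathcal F_t] = -5.2080

For an AR(p) model X_t = c + sum_i phi_i X_{t-i} + eps_t, the
one-step-ahead conditional mean is
  E[X_{t+1} | X_t, ...] = c + sum_i phi_i X_{t+1-i}.
Substitute known values:
  E[X_{t+1} | ...] = (-0.868) * (6)
                   = -5.2080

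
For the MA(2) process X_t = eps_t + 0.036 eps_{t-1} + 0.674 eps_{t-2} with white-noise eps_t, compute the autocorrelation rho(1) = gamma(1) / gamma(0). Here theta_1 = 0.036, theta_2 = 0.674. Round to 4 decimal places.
\rho(1) = 0.0414

For an MA(q) process with theta_0 = 1, the autocovariance is
  gamma(k) = sigma^2 * sum_{i=0..q-k} theta_i * theta_{i+k},
and rho(k) = gamma(k) / gamma(0). Sigma^2 cancels.
  numerator   = (1)*(0.036) + (0.036)*(0.674) = 0.060264.
  denominator = (1)^2 + (0.036)^2 + (0.674)^2 = 1.455572.
  rho(1) = 0.060264 / 1.455572 = 0.0414.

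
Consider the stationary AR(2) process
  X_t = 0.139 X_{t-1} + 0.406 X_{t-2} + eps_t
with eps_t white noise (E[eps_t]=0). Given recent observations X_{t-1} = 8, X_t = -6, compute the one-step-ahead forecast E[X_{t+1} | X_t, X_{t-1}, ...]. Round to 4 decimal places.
E[X_{t+1} \mid \mathcal F_t] = 2.4140

For an AR(p) model X_t = c + sum_i phi_i X_{t-i} + eps_t, the
one-step-ahead conditional mean is
  E[X_{t+1} | X_t, ...] = c + sum_i phi_i X_{t+1-i}.
Substitute known values:
  E[X_{t+1} | ...] = (0.139) * (-6) + (0.406) * (8)
                   = 2.4140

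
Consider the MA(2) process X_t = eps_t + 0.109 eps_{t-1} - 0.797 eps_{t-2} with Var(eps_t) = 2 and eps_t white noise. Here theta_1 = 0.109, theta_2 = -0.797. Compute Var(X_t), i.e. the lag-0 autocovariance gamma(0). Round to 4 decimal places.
\gamma(0) = 3.2942

For an MA(q) process X_t = eps_t + sum_i theta_i eps_{t-i} with
Var(eps_t) = sigma^2, the variance is
  gamma(0) = sigma^2 * (1 + sum_i theta_i^2).
  sum_i theta_i^2 = (0.109)^2 + (-0.797)^2 = 0.011881 + 0.635209 = 0.64709.
  gamma(0) = 2 * (1 + 0.64709) = 2 * 1.64709 = 3.29418, which rounds to 3.2942.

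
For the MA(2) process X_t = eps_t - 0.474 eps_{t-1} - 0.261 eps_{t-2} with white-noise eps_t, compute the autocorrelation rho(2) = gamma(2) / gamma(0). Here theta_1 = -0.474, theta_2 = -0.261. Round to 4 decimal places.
\rho(2) = -0.2019

For an MA(q) process with theta_0 = 1, the autocovariance is
  gamma(k) = sigma^2 * sum_{i=0..q-k} theta_i * theta_{i+k},
and rho(k) = gamma(k) / gamma(0). Sigma^2 cancels.
  numerator   = (1)*(-0.261) = -0.261.
  denominator = (1)^2 + (-0.474)^2 + (-0.261)^2 = 1.292797.
  rho(2) = -0.261 / 1.292797 = -0.2019.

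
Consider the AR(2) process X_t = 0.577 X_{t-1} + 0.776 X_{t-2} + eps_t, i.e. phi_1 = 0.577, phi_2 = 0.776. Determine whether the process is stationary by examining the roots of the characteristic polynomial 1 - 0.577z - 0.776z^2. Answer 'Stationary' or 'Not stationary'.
\text{Not stationary}

The AR(p) characteristic polynomial is P(z) = 1 - 0.577z - 0.776z^2.
Stationarity requires all roots to lie outside the unit circle, i.e. |z| > 1 for every root.
Set 1 + (-0.577) z + (-0.776) z^2 = 0, i.e. a z^2 + b z + c = 0 with a = -0.776, b = -0.577, c = 1.
Discriminant D = b^2 - 4ac = (-0.577)^2 - 4*(-0.776)*1 = 0.332929 - (-3.104) = 3.436929.
D >= 0, so the roots are real: z = (-b +/- sqrt(D)) / (2a) = (0.577 +/- 1.853896) / (-1.552).
  z_1 = (0.577 + 1.853896) / (-1.552) = -1.5663,   |z_1| = 1.5663.
  z_2 = (0.577 - 1.853896) / (-1.552) = 0.8227,   |z_2| = 0.8227.
Moduli of all roots: 1.5663, 0.8227.
All moduli strictly greater than 1? No.
Verdict: Not stationary.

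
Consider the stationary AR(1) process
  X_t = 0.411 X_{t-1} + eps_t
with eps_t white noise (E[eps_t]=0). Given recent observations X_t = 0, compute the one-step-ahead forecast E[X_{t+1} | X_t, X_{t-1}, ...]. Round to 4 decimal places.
E[X_{t+1} \mid \mathcal F_t] = 0.0000

For an AR(p) model X_t = c + sum_i phi_i X_{t-i} + eps_t, the
one-step-ahead conditional mean is
  E[X_{t+1} | X_t, ...] = c + sum_i phi_i X_{t+1-i}.
Substitute known values:
  E[X_{t+1} | ...] = (0.411) * (0)
                   = 0.0000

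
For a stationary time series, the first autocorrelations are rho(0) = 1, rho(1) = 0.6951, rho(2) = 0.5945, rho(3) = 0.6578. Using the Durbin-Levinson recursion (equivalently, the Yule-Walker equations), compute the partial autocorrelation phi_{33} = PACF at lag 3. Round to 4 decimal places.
\phi_{33} = 0.3730

The PACF at lag k is phi_{kk}, the last component of the solution
to the Yule-Walker system G_k phi = r_k where
  (G_k)_{ij} = rho(|i - j|), (r_k)_i = rho(i), i,j = 1..k.
Equivalently, Durbin-Levinson gives phi_{kk} iteratively:
  phi_{11} = rho(1)
  phi_{kk} = [rho(k) - sum_{j=1..k-1} phi_{k-1,j} rho(k-j)]
            / [1 - sum_{j=1..k-1} phi_{k-1,j} rho(j)],
  phi_{k,j} = phi_{k-1,j} - phi_{kk} phi_{k-1,k-j},  j = 1..k-1.
Step k = 1:
  phi_11 = rho(1) = 0.6951.
Step k = 2:
  phi_22 = [rho(2) - phi_11 rho(1)] / [1 - phi_11 rho(1)] = [0.5945 - (0.6951)(0.6951)] / [1 - (0.6951)(0.6951)]
         = 0.11133599 / 0.51683599 = 0.215418.
  Update: phi_21 = phi_11 - phi_22 phi_11 = 0.6951 - (0.215418)(0.6951) = 0.545363.
Step k = 3:
  phi_33 = [rho(3) - phi_21 rho(2) - phi_22 rho(1)] / [1 - phi_21 rho(1) - phi_22 rho(2)]
    numerator   = 0.6578 - (0.545363)(0.5945) - (0.215418)(0.6951) = 0.18384456
    denominator = 1 - (0.545363)(0.6951) - (0.215418)(0.5945) = 0.49285217
  phi_33 = 0.18384456 / 0.49285217 = 0.373.
Therefore phi_{33} = 0.3730.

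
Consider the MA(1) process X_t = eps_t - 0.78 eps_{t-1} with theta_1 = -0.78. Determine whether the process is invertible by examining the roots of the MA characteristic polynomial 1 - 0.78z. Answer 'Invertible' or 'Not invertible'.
\text{Invertible}

The MA(q) characteristic polynomial is P(z) = 1 - 0.78z.
Invertibility requires all roots to lie outside the unit circle, i.e. |z| > 1 for every root.
This is linear in z: 1 + (-0.78) z = 0  =>  z = -1/(-0.78) = 1.282051,  |z| = 1.282051.
Moduli of all roots: 1.2821.
All moduli strictly greater than 1? Yes.
Verdict: Invertible.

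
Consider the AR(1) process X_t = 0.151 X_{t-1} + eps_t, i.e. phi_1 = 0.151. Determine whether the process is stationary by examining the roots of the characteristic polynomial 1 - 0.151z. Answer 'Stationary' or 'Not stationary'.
\text{Stationary}

The AR(p) characteristic polynomial is P(z) = 1 - 0.151z.
Stationarity requires all roots to lie outside the unit circle, i.e. |z| > 1 for every root.
This is linear in z: 1 + (-0.151) z = 0  =>  z = -1/(-0.151) = 6.622517,  |z| = 6.622517.
Moduli of all roots: 6.6225.
All moduli strictly greater than 1? Yes.
Verdict: Stationary.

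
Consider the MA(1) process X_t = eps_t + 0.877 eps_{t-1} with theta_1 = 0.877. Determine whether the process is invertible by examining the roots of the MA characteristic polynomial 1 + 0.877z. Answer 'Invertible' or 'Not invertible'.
\text{Invertible}

The MA(q) characteristic polynomial is P(z) = 1 + 0.877z.
Invertibility requires all roots to lie outside the unit circle, i.e. |z| > 1 for every root.
This is linear in z: 1 + (0.877) z = 0  =>  z = -1/(0.877) = -1.140251,  |z| = 1.140251.
Moduli of all roots: 1.1403.
All moduli strictly greater than 1? Yes.
Verdict: Invertible.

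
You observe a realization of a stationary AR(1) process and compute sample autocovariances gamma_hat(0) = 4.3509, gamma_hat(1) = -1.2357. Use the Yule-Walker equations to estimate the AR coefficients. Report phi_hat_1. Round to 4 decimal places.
\hat\phi_{1} = -0.2840

The Yule-Walker equations for an AR(p) process read, in matrix form,
  Gamma_p phi = r_p,   with   (Gamma_p)_{ij} = gamma(|i - j|),
                       (r_p)_i = gamma(i),   i,j = 1..p.
Substitute the sample gammas (Toeplitz matrix and right-hand side of size 1):
  Gamma_p = [[4.3509]]
  r_p     = [-1.2357]
With p = 1 this is the single equation gamma(0) phi_1 = gamma(1):
  phi_hat_1 = gamma(1) / gamma(0) = -1.2357 / 4.3509 = -0.2840.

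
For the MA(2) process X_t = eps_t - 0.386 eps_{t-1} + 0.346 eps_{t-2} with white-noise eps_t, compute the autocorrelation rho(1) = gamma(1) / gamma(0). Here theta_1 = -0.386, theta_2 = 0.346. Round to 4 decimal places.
\rho(1) = -0.4095

For an MA(q) process with theta_0 = 1, the autocovariance is
  gamma(k) = sigma^2 * sum_{i=0..q-k} theta_i * theta_{i+k},
and rho(k) = gamma(k) / gamma(0). Sigma^2 cancels.
  numerator   = (1)*(-0.386) + (-0.386)*(0.346) = -0.519556.
  denominator = (1)^2 + (-0.386)^2 + (0.346)^2 = 1.268712.
  rho(1) = -0.519556 / 1.268712 = -0.4095.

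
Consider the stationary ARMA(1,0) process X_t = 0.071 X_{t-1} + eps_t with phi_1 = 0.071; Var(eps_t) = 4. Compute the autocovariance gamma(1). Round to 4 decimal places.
\gamma(1) = 0.2854

Multiply the model equation by X_{t-k} and take expectations. With theta_0 = psi_0 = 1 and psi_j the MA(infinity) weights, this gives
  gamma(k) - sum_i phi_i gamma(k-i) = c_k,
  c_k = sigma^2 * sum_{j=k..q} theta_j psi_{j-k}   (c_k = 0 for k > q),
using gamma(-m) = gamma(m).
Pure AR (q = 0): c_0 = sigma^2 = 4, c_k = 0 for k >= 1.
Equations for k = 0 and k = 1 (AR order 1):
  gamma(0) = phi_1 gamma(1) + c_0
  gamma(1) = phi_1 gamma(0) + c_1
Substituting the second into the first: gamma(0) (1 - phi_1^2) = c_0 + phi_1 c_1, so
  gamma(0) = c_0 / (1 - phi_1^2) = 4 / (1 - (0.071)^2) = 4 / 0.994959 = 4.020266.
  gamma(1) = phi_1 gamma(0) = (0.071)(4.020266) = 0.285439.
Therefore gamma(1) = 0.2854 (to 4 decimal places).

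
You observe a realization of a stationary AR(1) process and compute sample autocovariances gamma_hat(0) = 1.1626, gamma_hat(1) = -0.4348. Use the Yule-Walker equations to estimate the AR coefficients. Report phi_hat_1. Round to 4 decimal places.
\hat\phi_{1} = -0.3740

The Yule-Walker equations for an AR(p) process read, in matrix form,
  Gamma_p phi = r_p,   with   (Gamma_p)_{ij} = gamma(|i - j|),
                       (r_p)_i = gamma(i),   i,j = 1..p.
Substitute the sample gammas (Toeplitz matrix and right-hand side of size 1):
  Gamma_p = [[1.1626]]
  r_p     = [-0.4348]
With p = 1 this is the single equation gamma(0) phi_1 = gamma(1):
  phi_hat_1 = gamma(1) / gamma(0) = -0.4348 / 1.1626 = -0.3740.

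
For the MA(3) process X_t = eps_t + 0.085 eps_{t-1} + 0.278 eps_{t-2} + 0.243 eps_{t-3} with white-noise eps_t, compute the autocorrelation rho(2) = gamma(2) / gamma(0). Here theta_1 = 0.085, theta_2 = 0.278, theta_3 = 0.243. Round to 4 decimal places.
\rho(2) = 0.2612

For an MA(q) process with theta_0 = 1, the autocovariance is
  gamma(k) = sigma^2 * sum_{i=0..q-k} theta_i * theta_{i+k},
and rho(k) = gamma(k) / gamma(0). Sigma^2 cancels.
  numerator   = (1)*(0.278) + (0.085)*(0.243) = 0.298655.
  denominator = (1)^2 + (0.085)^2 + (0.278)^2 + (0.243)^2 = 1.143558.
  rho(2) = 0.298655 / 1.143558 = 0.2612.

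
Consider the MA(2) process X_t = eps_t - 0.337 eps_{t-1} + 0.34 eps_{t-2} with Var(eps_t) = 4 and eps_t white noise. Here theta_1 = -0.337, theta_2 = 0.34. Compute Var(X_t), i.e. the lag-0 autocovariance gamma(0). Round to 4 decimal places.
\gamma(0) = 4.9167

For an MA(q) process X_t = eps_t + sum_i theta_i eps_{t-i} with
Var(eps_t) = sigma^2, the variance is
  gamma(0) = sigma^2 * (1 + sum_i theta_i^2).
  sum_i theta_i^2 = (-0.337)^2 + (0.34)^2 = 0.113569 + 0.1156 = 0.229169.
  gamma(0) = 4 * (1 + 0.229169) = 4 * 1.229169 = 4.916676, which rounds to 4.9167.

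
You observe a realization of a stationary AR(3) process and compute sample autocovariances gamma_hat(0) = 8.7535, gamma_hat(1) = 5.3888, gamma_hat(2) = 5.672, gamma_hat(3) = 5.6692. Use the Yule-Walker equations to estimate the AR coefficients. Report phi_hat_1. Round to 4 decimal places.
\hat\phi_{1} = 0.2160

The Yule-Walker equations for an AR(p) process read, in matrix form,
  Gamma_p phi = r_p,   with   (Gamma_p)_{ij} = gamma(|i - j|),
                       (r_p)_i = gamma(i),   i,j = 1..p.
Substitute the sample gammas (Toeplitz matrix and right-hand side of size 3):
  Gamma_p = [[8.7535, 5.3888, 5.672], [5.3888, 8.7535, 5.3888], [5.672, 5.3888, 8.7535]]
  r_p     = [5.3888, 5.672, 5.6692]
Written out (R1..R3):
  (R1) 8.7535 phi_1 + 5.3888 phi_2 + 5.672 phi_3 = 5.3888
  (R2) 5.3888 phi_1 + 8.7535 phi_2 + 5.3888 phi_3 = 5.672
  (R3) 5.672 phi_1 + 5.3888 phi_2 + 8.7535 phi_3 = 5.6692
Gaussian elimination:
  R2 <- R2 - (5.3888/8.7535) R1 = R2 - (0.615617) R1:  5.436065 phi_2 + 1.897023 phi_3 = 2.354565
  R3 <- R3 - (5.672/8.7535) R1 = R3 - (0.647969) R1:  1.897023 phi_2 + 5.078218 phi_3 = 2.177423
  R3 <- R3 - (1.897023/5.436065) R2 = R3 - (0.34897) R2:  4.416214 phi_3 = 1.35575
Back-substitution:
  phi_hat_3 = 1.35575 / 4.416214 = 0.306994
  phi_hat_2 = (2.354565 - (1.897023)(0.306994)) / 5.436065 = 0.326006
  phi_hat_1 = (5.3888 - (5.3888)(0.326006) - (5.672)(0.306994)) / 8.7535 = 0.215999
So phi_hat = [0.2160, 0.3260, 0.3070].
Therefore phi_hat_1 = 0.2160.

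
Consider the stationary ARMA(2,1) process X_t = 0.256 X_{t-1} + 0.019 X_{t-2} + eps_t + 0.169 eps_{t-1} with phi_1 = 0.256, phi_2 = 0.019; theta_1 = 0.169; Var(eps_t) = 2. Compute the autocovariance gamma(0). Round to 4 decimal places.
\gamma(0) = 2.3976

Multiply the model equation by X_{t-k} and take expectations. With theta_0 = psi_0 = 1 and psi_j the MA(infinity) weights, this gives
  gamma(k) - sum_i phi_i gamma(k-i) = c_k,
  c_k = sigma^2 * sum_{j=k..q} theta_j psi_{j-k}   (c_k = 0 for k > q),
using gamma(-m) = gamma(m).
psi-weights needed (psi_j = theta_j + sum_i phi_i psi_{j-i}):
  psi_1 = theta_1 + phi_1 = 0.169 + (0.256) = 0.425
Right-hand sides:
  c_0 = sigma^2 (1 + theta_1 psi_1) = 2 * (1 + (0.169)(0.425)) = 2 * 1.071825 = 2.14365
  c_1 = sigma^2 theta_1 = 2 * (0.169) = 0.338
  c_2 = 0
Equations for k = 0, 1, 2 (AR order 2, c_2 = 0):
  (E0) gamma(0) = phi_1 gamma(1) + phi_2 gamma(2) + c_0
  (E1) gamma(1) = phi_1 gamma(0) + phi_2 gamma(1) + c_1
  (E2) gamma(2) = phi_1 gamma(1) + phi_2 gamma(0)
From (E1): gamma(1) = A gamma(0) + B with
  A = phi_1 / (1 - phi_2) = 0.256 / 0.981 = 0.260958,   B = c_1 / (1 - phi_2) = 0.338 / 0.981 = 0.344546.
Insert (E2) into (E0): gamma(0) (1 - phi_2^2) = phi_1 (1 + phi_2) gamma(1) + c_0.
  phi_1 (1 + phi_2) = (0.256)(1.019) = 0.260864,   1 - phi_2^2 = 0.999639.
Replace gamma(1) by A gamma(0) + B and collect gamma(0):
  gamma(0) [0.999639 - (0.260864)(0.260958)] = (0.260864)(0.344546) + 2.14365
  gamma(0) * 0.931564 = 2.23353
  gamma(0) = 2.23353 / 0.931564 = 2.397612.
Therefore gamma(0) = 2.3976 (to 4 decimal places).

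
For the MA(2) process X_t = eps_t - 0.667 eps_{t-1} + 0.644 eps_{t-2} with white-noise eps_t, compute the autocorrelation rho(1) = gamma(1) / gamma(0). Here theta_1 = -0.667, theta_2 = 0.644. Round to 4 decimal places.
\rho(1) = -0.5897

For an MA(q) process with theta_0 = 1, the autocovariance is
  gamma(k) = sigma^2 * sum_{i=0..q-k} theta_i * theta_{i+k},
and rho(k) = gamma(k) / gamma(0). Sigma^2 cancels.
  numerator   = (1)*(-0.667) + (-0.667)*(0.644) = -1.096548.
  denominator = (1)^2 + (-0.667)^2 + (0.644)^2 = 1.859625.
  rho(1) = -1.096548 / 1.859625 = -0.5897.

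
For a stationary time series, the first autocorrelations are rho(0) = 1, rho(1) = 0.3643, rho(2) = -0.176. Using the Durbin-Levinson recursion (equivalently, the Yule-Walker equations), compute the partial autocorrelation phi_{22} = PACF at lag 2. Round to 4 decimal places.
\phi_{22} = -0.3560

The PACF at lag k is phi_{kk}, the last component of the solution
to the Yule-Walker system G_k phi = r_k where
  (G_k)_{ij} = rho(|i - j|), (r_k)_i = rho(i), i,j = 1..k.
Equivalently, Durbin-Levinson gives phi_{kk} iteratively:
  phi_{11} = rho(1)
  phi_{kk} = [rho(k) - sum_{j=1..k-1} phi_{k-1,j} rho(k-j)]
            / [1 - sum_{j=1..k-1} phi_{k-1,j} rho(j)],
  phi_{k,j} = phi_{k-1,j} - phi_{kk} phi_{k-1,k-j},  j = 1..k-1.
Step k = 1:
  phi_11 = rho(1) = 0.3643.
Step k = 2:
  phi_22 = [rho(2) - phi_11 rho(1)] / [1 - phi_11 rho(1)] = [-0.176 - (0.3643)(0.3643)] / [1 - (0.3643)(0.3643)]
         = -0.30871449 / 0.86728551 = -0.356.
Therefore phi_{22} = -0.3560.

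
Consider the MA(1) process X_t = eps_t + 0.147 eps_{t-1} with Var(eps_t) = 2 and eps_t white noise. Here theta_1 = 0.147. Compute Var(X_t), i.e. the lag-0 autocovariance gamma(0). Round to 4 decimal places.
\gamma(0) = 2.0432

For an MA(q) process X_t = eps_t + sum_i theta_i eps_{t-i} with
Var(eps_t) = sigma^2, the variance is
  gamma(0) = sigma^2 * (1 + sum_i theta_i^2).
  sum_i theta_i^2 = (0.147)^2 = 0.021609.
  gamma(0) = 2 * (1 + 0.021609) = 2 * 1.021609 = 2.043218, which rounds to 2.0432.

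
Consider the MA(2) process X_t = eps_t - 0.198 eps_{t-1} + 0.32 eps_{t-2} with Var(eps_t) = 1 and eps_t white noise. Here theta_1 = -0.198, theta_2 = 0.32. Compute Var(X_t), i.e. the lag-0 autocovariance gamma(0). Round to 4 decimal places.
\gamma(0) = 1.1416

For an MA(q) process X_t = eps_t + sum_i theta_i eps_{t-i} with
Var(eps_t) = sigma^2, the variance is
  gamma(0) = sigma^2 * (1 + sum_i theta_i^2).
  sum_i theta_i^2 = (-0.198)^2 + (0.32)^2 = 0.039204 + 0.1024 = 0.141604.
  gamma(0) = 1 * (1 + 0.141604) = 1 * 1.141604 = 1.141604, which rounds to 1.1416.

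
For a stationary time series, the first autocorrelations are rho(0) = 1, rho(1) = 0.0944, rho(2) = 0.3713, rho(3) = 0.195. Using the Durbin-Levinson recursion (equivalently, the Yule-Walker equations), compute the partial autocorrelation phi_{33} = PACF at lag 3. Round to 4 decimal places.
\phi_{33} = 0.1610

The PACF at lag k is phi_{kk}, the last component of the solution
to the Yule-Walker system G_k phi = r_k where
  (G_k)_{ij} = rho(|i - j|), (r_k)_i = rho(i), i,j = 1..k.
Equivalently, Durbin-Levinson gives phi_{kk} iteratively:
  phi_{11} = rho(1)
  phi_{kk} = [rho(k) - sum_{j=1..k-1} phi_{k-1,j} rho(k-j)]
            / [1 - sum_{j=1..k-1} phi_{k-1,j} rho(j)],
  phi_{k,j} = phi_{k-1,j} - phi_{kk} phi_{k-1,k-j},  j = 1..k-1.
Step k = 1:
  phi_11 = rho(1) = 0.0944.
Step k = 2:
  phi_22 = [rho(2) - phi_11 rho(1)] / [1 - phi_11 rho(1)] = [0.3713 - (0.0944)(0.0944)] / [1 - (0.0944)(0.0944)]
         = 0.36238864 / 0.99108864 = 0.365647.
  Update: phi_21 = phi_11 - phi_22 phi_11 = 0.0944 - (0.365647)(0.0944) = 0.059883.
Step k = 3:
  phi_33 = [rho(3) - phi_21 rho(2) - phi_22 rho(1)] / [1 - phi_21 rho(1) - phi_22 rho(2)]
    numerator   = 0.195 - (0.059883)(0.3713) - (0.365647)(0.0944) = 0.13824839
    denominator = 1 - (0.059883)(0.0944) - (0.365647)(0.3713) = 0.8585823
  phi_33 = 0.13824839 / 0.8585823 = 0.161.
Therefore phi_{33} = 0.1610.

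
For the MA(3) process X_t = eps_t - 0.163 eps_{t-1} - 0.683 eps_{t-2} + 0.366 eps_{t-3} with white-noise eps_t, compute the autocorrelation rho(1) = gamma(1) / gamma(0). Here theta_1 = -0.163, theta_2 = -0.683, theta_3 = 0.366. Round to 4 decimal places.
\rho(1) = -0.1854

For an MA(q) process with theta_0 = 1, the autocovariance is
  gamma(k) = sigma^2 * sum_{i=0..q-k} theta_i * theta_{i+k},
and rho(k) = gamma(k) / gamma(0). Sigma^2 cancels.
  numerator   = (1)*(-0.163) + (-0.163)*(-0.683) + (-0.683)*(0.366) = -0.301649.
  denominator = (1)^2 + (-0.163)^2 + (-0.683)^2 + (0.366)^2 = 1.627014.
  rho(1) = -0.301649 / 1.627014 = -0.1854.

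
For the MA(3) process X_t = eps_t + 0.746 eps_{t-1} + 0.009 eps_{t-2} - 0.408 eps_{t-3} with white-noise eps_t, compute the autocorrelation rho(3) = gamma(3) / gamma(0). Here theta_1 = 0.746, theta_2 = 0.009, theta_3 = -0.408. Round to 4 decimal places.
\rho(3) = -0.2368

For an MA(q) process with theta_0 = 1, the autocovariance is
  gamma(k) = sigma^2 * sum_{i=0..q-k} theta_i * theta_{i+k},
and rho(k) = gamma(k) / gamma(0). Sigma^2 cancels.
  numerator   = (1)*(-0.408) = -0.408.
  denominator = (1)^2 + (0.746)^2 + (0.009)^2 + (-0.408)^2 = 1.723061.
  rho(3) = -0.408 / 1.723061 = -0.2368.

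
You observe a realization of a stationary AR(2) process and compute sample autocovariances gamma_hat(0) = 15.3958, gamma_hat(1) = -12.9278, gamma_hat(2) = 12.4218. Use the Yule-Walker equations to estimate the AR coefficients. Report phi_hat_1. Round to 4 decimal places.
\hat\phi_{1} = -0.5500

The Yule-Walker equations for an AR(p) process read, in matrix form,
  Gamma_p phi = r_p,   with   (Gamma_p)_{ij} = gamma(|i - j|),
                       (r_p)_i = gamma(i),   i,j = 1..p.
Substitute the sample gammas (Toeplitz matrix and right-hand side of size 2):
  Gamma_p = [[15.3958, -12.9278], [-12.9278, 15.3958]]
  r_p     = [-12.9278, 12.4218]
Written out:
  15.3958 phi_1 - 12.9278 phi_2 = -12.9278
  -12.9278 phi_1 + 15.3958 phi_2 = 12.4218
Solve by Cramer's rule:
  det = gamma(0)^2 - gamma(1)^2 = (15.3958)^2 - (-12.9278)^2 = 237.03065764 - 167.12801284 = 69.9026448
  phi_hat_1 = [gamma(1) gamma(0) - gamma(1) gamma(2)] / det = [(-12.9278)(15.3958) - (-12.9278)(12.4218)] / 69.9026448 = -38.4472772 / 69.9026448 = -0.55
  phi_hat_2 = [gamma(0) gamma(2) - gamma(1)^2] / det = [(15.3958)(12.4218) - (-12.9278)^2] / 69.9026448 = 24.1155356 / 69.9026448 = 0.345
So phi_hat = [-0.5500, 0.3450].
Therefore phi_hat_1 = -0.5500.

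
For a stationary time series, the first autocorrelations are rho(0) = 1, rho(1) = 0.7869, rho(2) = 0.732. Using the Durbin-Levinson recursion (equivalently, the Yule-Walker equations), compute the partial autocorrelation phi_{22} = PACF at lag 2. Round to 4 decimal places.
\phi_{22} = 0.2962

The PACF at lag k is phi_{kk}, the last component of the solution
to the Yule-Walker system G_k phi = r_k where
  (G_k)_{ij} = rho(|i - j|), (r_k)_i = rho(i), i,j = 1..k.
Equivalently, Durbin-Levinson gives phi_{kk} iteratively:
  phi_{11} = rho(1)
  phi_{kk} = [rho(k) - sum_{j=1..k-1} phi_{k-1,j} rho(k-j)]
            / [1 - sum_{j=1..k-1} phi_{k-1,j} rho(j)],
  phi_{k,j} = phi_{k-1,j} - phi_{kk} phi_{k-1,k-j},  j = 1..k-1.
Step k = 1:
  phi_11 = rho(1) = 0.7869.
Step k = 2:
  phi_22 = [rho(2) - phi_11 rho(1)] / [1 - phi_11 rho(1)] = [0.732 - (0.7869)(0.7869)] / [1 - (0.7869)(0.7869)]
         = 0.11278839 / 0.38078839 = 0.2962.
Therefore phi_{22} = 0.2962.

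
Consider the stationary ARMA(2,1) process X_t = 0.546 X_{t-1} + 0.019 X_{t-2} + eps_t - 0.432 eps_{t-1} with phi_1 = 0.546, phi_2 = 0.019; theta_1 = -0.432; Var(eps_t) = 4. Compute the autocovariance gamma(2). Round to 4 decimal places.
\gamma(2) = 0.3593

Multiply the model equation by X_{t-k} and take expectations. With theta_0 = psi_0 = 1 and psi_j the MA(infinity) weights, this gives
  gamma(k) - sum_i phi_i gamma(k-i) = c_k,
  c_k = sigma^2 * sum_{j=k..q} theta_j psi_{j-k}   (c_k = 0 for k > q),
using gamma(-m) = gamma(m).
psi-weights needed (psi_j = theta_j + sum_i phi_i psi_{j-i}):
  psi_1 = theta_1 + phi_1 = -0.432 + (0.546) = 0.114
Right-hand sides:
  c_0 = sigma^2 (1 + theta_1 psi_1) = 4 * (1 + (-0.432)(0.114)) = 4 * 0.950752 = 3.803008
  c_1 = sigma^2 theta_1 = 4 * (-0.432) = -1.728
  c_2 = 0
Equations for k = 0, 1, 2 (AR order 2, c_2 = 0):
  (E0) gamma(0) = phi_1 gamma(1) + phi_2 gamma(2) + c_0
  (E1) gamma(1) = phi_1 gamma(0) + phi_2 gamma(1) + c_1
  (E2) gamma(2) = phi_1 gamma(1) + phi_2 gamma(0)
From (E1): gamma(1) = A gamma(0) + B with
  A = phi_1 / (1 - phi_2) = 0.546 / 0.981 = 0.556575,   B = c_1 / (1 - phi_2) = -1.728 / 0.981 = -1.761468.
Insert (E2) into (E0): gamma(0) (1 - phi_2^2) = phi_1 (1 + phi_2) gamma(1) + c_0.
  phi_1 (1 + phi_2) = (0.546)(1.019) = 0.556374,   1 - phi_2^2 = 0.999639.
Replace gamma(1) by A gamma(0) + B and collect gamma(0):
  gamma(0) [0.999639 - (0.556374)(0.556575)] = (0.556374)(-1.761468) + 3.803008
  gamma(0) * 0.689975 = 2.822973
  gamma(0) = 2.822973 / 0.689975 = 4.091412.
  gamma(1) = A gamma(0) + B = (0.556575)(4.091412) + (-1.761468) = 0.51571.
  gamma(2) = phi_1 gamma(1) + phi_2 gamma(0) = (0.546)(0.51571) + (0.019)(4.091412) = 0.359314.
Therefore gamma(2) = 0.3593 (to 4 decimal places).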